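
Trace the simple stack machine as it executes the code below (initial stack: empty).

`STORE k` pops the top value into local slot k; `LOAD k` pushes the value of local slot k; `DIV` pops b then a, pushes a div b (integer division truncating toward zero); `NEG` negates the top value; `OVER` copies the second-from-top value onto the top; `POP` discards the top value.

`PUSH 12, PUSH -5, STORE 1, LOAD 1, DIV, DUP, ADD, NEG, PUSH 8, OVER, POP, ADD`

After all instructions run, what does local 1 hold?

PUSH 12 -> 12
PUSH -5 -> 12 -5
STORE 1 -> 12
LOAD 1  -> 12 -5
DIV     -> -2
DUP     -> -2 -2
ADD     -> -4
NEG     -> 4
PUSH 8  -> 4 8
OVER    -> 4 8 4
POP     -> 4 8
ADD     -> 12

-5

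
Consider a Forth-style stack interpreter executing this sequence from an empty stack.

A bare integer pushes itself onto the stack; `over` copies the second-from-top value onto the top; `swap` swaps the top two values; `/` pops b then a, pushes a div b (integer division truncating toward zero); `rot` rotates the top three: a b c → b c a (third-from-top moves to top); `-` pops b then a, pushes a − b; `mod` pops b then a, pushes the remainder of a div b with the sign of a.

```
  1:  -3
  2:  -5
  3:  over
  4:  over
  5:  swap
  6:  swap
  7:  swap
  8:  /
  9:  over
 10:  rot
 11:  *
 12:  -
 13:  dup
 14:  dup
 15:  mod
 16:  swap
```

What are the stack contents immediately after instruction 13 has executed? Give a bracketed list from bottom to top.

[-3, -24, -24]

-3   -> [-3]
-5   -> [-3, -5]
over -> [-3, -5, -3]
over -> [-3, -5, -3, -5]
swap -> [-3, -5, -5, -3]
swap -> [-3, -5, -3, -5]
swap -> [-3, -5, -5, -3]
/    -> [-3, -5, 1]
over -> [-3, -5, 1, -5]
rot  -> [-3, 1, -5, -5]
*    -> [-3, 1, 25]
-    -> [-3, -24]
dup  -> [-3, -24, -24]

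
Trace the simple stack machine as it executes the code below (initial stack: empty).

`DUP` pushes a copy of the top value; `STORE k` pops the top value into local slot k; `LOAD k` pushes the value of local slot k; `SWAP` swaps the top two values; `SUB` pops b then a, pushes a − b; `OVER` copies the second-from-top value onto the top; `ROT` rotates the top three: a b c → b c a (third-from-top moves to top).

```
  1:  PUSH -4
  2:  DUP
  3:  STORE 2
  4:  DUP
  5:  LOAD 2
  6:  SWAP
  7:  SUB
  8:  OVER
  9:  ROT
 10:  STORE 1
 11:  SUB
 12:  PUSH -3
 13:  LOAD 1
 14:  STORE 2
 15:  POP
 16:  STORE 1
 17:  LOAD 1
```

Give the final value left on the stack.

4

PUSH -4  -4
DUP      -4 -4
STORE 2  -4
DUP      -4 -4
LOAD 2   -4 -4 -4
SWAP     -4 -4 -4
SUB      -4 0
OVER     -4 0 -4
ROT      0 -4 -4
STORE 1  0 -4
SUB      4
PUSH -3  4 -3
LOAD 1   4 -3 -4
STORE 2  4 -3
POP      4
STORE 1  (empty)
LOAD 1   4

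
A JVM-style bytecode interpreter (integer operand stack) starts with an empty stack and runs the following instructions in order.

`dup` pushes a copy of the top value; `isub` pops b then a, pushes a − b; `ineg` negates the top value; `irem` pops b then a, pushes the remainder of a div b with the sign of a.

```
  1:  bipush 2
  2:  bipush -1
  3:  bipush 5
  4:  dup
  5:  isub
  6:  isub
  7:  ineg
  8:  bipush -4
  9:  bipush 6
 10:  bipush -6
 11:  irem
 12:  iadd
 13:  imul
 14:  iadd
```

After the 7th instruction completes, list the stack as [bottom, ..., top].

bipush 2   [2]
bipush -1  [2, -1]
bipush 5   [2, -1, 5]
dup        [2, -1, 5, 5]
isub       [2, -1, 0]
isub       [2, -1]
ineg       [2, 1]

[2, 1]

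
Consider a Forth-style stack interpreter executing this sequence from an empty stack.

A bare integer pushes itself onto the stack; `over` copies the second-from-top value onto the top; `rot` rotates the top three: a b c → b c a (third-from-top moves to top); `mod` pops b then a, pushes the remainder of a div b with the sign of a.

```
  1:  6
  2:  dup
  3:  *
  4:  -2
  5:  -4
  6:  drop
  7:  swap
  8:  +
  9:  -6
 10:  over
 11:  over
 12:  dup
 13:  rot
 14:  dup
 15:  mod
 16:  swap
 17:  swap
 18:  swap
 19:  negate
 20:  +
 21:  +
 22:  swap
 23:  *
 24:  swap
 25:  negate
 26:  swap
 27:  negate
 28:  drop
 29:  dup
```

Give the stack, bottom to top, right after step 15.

6    -> 6
dup  -> 6 6
*    -> 36
-2   -> 36 -2
-4   -> 36 -2 -4
drop -> 36 -2
swap -> -2 36
+    -> 34
-6   -> 34 -6
over -> 34 -6 34
over -> 34 -6 34 -6
dup  -> 34 -6 34 -6 -6
rot  -> 34 -6 -6 -6 34
dup  -> 34 -6 -6 -6 34 34
mod  -> 34 -6 -6 -6 0

[34, -6, -6, -6, 0]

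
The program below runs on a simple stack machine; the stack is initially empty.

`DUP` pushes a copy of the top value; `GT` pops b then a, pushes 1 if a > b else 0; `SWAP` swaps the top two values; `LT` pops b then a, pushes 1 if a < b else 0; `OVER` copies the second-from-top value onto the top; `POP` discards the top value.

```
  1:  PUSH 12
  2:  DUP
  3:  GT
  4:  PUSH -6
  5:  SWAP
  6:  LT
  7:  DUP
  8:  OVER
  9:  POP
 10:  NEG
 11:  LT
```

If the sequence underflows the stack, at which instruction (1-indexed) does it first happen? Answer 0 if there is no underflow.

PUSH 12 : [12]
DUP     : [12, 12]
GT      : [0]
PUSH -6 : [0, -6]
SWAP    : [-6, 0]
LT      : [1]
DUP     : [1, 1]
OVER    : [1, 1, 1]
POP     : [1, 1]
NEG     : [1, -1]
LT      : [0]

0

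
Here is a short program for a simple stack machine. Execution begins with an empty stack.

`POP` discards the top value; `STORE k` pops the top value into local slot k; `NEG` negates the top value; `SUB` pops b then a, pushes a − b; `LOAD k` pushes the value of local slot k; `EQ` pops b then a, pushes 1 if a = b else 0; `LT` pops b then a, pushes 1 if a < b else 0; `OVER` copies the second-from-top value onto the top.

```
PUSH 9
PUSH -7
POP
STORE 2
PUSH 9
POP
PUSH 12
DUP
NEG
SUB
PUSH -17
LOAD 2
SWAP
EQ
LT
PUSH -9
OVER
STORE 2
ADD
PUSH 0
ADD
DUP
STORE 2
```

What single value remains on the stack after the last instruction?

-9

PUSH 9    [9]
PUSH -7   [9, -7]
POP       [9]
STORE 2   []
PUSH 9    [9]
POP       []
PUSH 12   [12]
DUP       [12, 12]
NEG       [12, -12]
SUB       [24]
PUSH -17  [24, -17]
LOAD 2    [24, -17, 9]
SWAP      [24, 9, -17]
EQ        [24, 0]
LT        [0]
PUSH -9   [0, -9]
OVER      [0, -9, 0]
STORE 2   [0, -9]
ADD       [-9]
PUSH 0    [-9, 0]
ADD       [-9]
DUP       [-9, -9]
STORE 2   [-9]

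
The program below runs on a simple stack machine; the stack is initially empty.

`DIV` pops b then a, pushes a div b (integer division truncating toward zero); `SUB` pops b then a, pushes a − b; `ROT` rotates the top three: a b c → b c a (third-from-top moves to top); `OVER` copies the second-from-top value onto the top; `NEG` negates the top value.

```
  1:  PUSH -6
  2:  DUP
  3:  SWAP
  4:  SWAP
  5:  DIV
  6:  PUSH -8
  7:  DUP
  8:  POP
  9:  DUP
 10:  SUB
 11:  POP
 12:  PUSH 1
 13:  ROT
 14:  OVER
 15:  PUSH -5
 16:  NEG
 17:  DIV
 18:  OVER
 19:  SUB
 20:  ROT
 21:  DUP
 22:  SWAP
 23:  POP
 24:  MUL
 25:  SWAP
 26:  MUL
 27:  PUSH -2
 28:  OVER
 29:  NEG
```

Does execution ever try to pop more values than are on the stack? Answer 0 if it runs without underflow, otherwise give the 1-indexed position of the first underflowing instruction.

PUSH -6 : -6
DUP     : -6 -6
SWAP    : -6 -6
SWAP    : -6 -6
DIV     : 1
PUSH -8 : 1 -8
DUP     : 1 -8 -8
POP     : 1 -8
DUP     : 1 -8 -8
SUB     : 1 0
POP     : 1
PUSH 1  : 1 1
ROT  — needs 3 operands, stack has 2 → underflow

13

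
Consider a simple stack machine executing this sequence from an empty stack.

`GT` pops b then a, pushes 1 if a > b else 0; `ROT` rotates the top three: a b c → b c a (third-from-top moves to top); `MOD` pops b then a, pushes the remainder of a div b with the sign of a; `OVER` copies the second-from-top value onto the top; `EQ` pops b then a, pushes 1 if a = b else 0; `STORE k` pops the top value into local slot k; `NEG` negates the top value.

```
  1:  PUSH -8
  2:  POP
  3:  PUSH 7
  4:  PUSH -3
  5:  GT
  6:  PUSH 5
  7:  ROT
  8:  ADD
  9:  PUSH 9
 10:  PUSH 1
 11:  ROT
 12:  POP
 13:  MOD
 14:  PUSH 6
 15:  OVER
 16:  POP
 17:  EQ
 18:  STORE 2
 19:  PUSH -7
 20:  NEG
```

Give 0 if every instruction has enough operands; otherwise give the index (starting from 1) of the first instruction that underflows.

PUSH -8  -8
POP      (empty)
PUSH 7   7
PUSH -3  7 -3
GT       1
PUSH 5   1 5
ROT  — needs 3 operands, stack has 2 → underflow

7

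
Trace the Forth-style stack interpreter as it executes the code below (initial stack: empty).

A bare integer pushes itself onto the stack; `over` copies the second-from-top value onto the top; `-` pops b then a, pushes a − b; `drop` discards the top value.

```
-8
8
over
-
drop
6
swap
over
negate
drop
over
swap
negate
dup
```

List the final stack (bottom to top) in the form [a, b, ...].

-8     → [-8]
8      → [-8, 8]
over   → [-8, 8, -8]
-      → [-8, 16]
drop   → [-8]
6      → [-8, 6]
swap   → [6, -8]
over   → [6, -8, 6]
negate → [6, -8, -6]
drop   → [6, -8]
over   → [6, -8, 6]
swap   → [6, 6, -8]
negate → [6, 6, 8]
dup    → [6, 6, 8, 8]

[6, 6, 8, 8]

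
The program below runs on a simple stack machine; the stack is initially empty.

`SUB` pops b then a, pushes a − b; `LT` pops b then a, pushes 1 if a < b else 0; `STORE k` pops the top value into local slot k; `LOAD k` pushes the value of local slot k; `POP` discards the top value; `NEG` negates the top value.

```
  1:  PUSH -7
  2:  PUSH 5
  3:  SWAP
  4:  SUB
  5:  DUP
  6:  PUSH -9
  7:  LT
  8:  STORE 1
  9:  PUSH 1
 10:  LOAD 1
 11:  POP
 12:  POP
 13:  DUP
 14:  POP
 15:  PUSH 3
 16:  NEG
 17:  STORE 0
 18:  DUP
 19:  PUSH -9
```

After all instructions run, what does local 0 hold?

-3

PUSH -7  -7
PUSH 5   -7 5
SWAP     5 -7
SUB      12
DUP      12 12
PUSH -9  12 12 -9
LT       12 0
STORE 1  12
PUSH 1   12 1
LOAD 1   12 1 0
POP      12 1
POP      12
DUP      12 12
POP      12
PUSH 3   12 3
NEG      12 -3
STORE 0  12
DUP      12 12
PUSH -9  12 12 -9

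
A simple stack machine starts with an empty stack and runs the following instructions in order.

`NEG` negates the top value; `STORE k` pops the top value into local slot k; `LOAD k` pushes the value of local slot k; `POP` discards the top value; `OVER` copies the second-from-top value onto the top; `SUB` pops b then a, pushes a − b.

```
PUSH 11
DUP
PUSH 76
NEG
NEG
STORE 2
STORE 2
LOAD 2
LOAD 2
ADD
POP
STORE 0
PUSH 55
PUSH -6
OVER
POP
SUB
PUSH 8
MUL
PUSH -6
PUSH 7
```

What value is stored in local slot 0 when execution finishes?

PUSH 11 → 11
DUP     → 11 11
PUSH 76 → 11 11 76
NEG     → 11 11 -76
NEG     → 11 11 76
STORE 2 → 11 11
STORE 2 → 11
LOAD 2  → 11 11
LOAD 2  → 11 11 11
ADD     → 11 22
POP     → 11
STORE 0 → (empty)
PUSH 55 → 55
PUSH -6 → 55 -6
OVER    → 55 -6 55
POP     → 55 -6
SUB     → 61
PUSH 8  → 61 8
MUL     → 488
PUSH -6 → 488 -6
PUSH 7  → 488 -6 7

11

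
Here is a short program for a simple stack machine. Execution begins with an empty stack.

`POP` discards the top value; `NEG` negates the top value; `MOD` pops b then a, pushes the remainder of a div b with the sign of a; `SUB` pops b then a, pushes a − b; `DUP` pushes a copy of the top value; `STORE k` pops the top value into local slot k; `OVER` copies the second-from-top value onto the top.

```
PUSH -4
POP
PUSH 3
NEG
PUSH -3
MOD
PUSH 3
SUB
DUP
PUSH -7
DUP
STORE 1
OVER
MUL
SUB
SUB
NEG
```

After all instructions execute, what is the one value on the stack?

-21

PUSH -4 -> [-4]
POP     -> []
PUSH 3  -> [3]
NEG     -> [-3]
PUSH -3 -> [-3, -3]
MOD     -> [0]
PUSH 3  -> [0, 3]
SUB     -> [-3]
DUP     -> [-3, -3]
PUSH -7 -> [-3, -3, -7]
DUP     -> [-3, -3, -7, -7]
STORE 1 -> [-3, -3, -7]
OVER    -> [-3, -3, -7, -3]
MUL     -> [-3, -3, 21]
SUB     -> [-3, -24]
SUB     -> [21]
NEG     -> [-21]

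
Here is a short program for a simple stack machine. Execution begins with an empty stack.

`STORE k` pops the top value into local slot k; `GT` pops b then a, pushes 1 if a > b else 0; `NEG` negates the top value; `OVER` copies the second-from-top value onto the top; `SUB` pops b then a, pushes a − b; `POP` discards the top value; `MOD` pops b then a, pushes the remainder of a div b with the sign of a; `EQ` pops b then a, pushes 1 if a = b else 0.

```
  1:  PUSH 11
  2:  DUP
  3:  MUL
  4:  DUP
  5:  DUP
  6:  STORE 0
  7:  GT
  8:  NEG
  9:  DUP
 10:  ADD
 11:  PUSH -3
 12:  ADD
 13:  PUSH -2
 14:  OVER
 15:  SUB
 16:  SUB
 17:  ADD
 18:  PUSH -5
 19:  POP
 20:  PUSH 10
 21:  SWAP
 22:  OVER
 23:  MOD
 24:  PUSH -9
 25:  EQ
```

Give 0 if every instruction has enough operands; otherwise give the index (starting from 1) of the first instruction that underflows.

PUSH 11 → [11]
DUP     → [11, 11]
MUL     → [121]
DUP     → [121, 121]
DUP     → [121, 121, 121]
STORE 0 → [121, 121]
GT      → [0]
NEG     → [0]
DUP     → [0, 0]
ADD     → [0]
PUSH -3 → [0, -3]
ADD     → [-3]
PUSH -2 → [-3, -2]
OVER    → [-3, -2, -3]
SUB     → [-3, 1]
SUB     → [-4]
ADD  — needs 2 operands, stack has 1 → underflow

17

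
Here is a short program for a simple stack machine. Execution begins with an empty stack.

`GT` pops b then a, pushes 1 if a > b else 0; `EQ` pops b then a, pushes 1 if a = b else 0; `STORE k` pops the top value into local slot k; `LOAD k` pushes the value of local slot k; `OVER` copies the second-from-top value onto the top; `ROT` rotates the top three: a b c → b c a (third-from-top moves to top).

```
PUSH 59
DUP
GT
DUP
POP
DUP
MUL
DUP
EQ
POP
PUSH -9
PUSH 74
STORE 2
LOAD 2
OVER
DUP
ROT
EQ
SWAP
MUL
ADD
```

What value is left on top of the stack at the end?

-9

PUSH 59  59
DUP      59 59
GT       0
DUP      0 0
POP      0
DUP      0 0
MUL      0
DUP      0 0
EQ       1
POP      (empty)
PUSH -9  -9
PUSH 74  -9 74
STORE 2  -9
LOAD 2   -9 74
OVER     -9 74 -9
DUP      -9 74 -9 -9
ROT      -9 -9 -9 74
EQ       -9 -9 0
SWAP     -9 0 -9
MUL      -9 0
ADD      -9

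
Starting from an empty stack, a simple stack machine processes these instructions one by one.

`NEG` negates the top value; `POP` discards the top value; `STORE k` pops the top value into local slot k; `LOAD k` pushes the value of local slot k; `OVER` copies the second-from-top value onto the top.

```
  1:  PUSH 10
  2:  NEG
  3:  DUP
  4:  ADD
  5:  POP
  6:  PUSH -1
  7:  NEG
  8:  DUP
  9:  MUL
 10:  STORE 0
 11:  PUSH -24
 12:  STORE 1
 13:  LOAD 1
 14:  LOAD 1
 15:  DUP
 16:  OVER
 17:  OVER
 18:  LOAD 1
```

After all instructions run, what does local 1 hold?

PUSH 10  → [10]
NEG      → [-10]
DUP      → [-10, -10]
ADD      → [-20]
POP      → []
PUSH -1  → [-1]
NEG      → [1]
DUP      → [1, 1]
MUL      → [1]
STORE 0  → []
PUSH -24 → [-24]
STORE 1  → []
LOAD 1   → [-24]
LOAD 1   → [-24, -24]
DUP      → [-24, -24, -24]
OVER     → [-24, -24, -24, -24]
OVER     → [-24, -24, -24, -24, -24]
LOAD 1   → [-24, -24, -24, -24, -24, -24]

-24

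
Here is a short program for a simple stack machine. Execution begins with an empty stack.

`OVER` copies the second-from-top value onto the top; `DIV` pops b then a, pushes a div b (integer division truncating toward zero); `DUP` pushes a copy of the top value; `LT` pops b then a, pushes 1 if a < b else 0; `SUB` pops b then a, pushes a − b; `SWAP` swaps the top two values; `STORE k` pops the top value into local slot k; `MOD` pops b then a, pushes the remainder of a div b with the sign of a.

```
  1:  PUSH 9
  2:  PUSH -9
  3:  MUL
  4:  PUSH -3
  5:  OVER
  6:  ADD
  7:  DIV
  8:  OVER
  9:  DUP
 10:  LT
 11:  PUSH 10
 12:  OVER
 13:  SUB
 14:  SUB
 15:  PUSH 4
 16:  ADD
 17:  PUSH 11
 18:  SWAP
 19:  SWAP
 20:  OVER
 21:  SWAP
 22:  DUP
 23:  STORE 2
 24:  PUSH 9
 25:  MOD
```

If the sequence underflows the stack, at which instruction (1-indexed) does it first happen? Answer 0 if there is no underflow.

PUSH 9  : 9
PUSH -9 : 9 -9
MUL     : -81
PUSH -3 : -81 -3
OVER    : -81 -3 -81
ADD     : -81 -84
DIV     : 0
OVER  — needs 2 operands, stack has 1 → underflow

8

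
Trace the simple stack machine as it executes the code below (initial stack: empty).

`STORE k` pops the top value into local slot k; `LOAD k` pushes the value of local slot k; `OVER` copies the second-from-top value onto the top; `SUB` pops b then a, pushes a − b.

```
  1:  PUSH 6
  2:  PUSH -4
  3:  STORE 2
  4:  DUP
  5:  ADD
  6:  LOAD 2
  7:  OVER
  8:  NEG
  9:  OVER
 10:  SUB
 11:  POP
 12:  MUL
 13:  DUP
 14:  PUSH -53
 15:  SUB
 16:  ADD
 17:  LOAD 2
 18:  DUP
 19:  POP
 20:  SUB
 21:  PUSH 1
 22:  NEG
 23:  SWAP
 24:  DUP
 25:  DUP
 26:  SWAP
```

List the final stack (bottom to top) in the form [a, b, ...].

[-1, -39, -39, -39]

PUSH 6   -> 6
PUSH -4  -> 6 -4
STORE 2  -> 6
DUP      -> 6 6
ADD      -> 12
LOAD 2   -> 12 -4
OVER     -> 12 -4 12
NEG      -> 12 -4 -12
OVER     -> 12 -4 -12 -4
SUB      -> 12 -4 -8
POP      -> 12 -4
MUL      -> -48
DUP      -> -48 -48
PUSH -53 -> -48 -48 -53
SUB      -> -48 5
ADD      -> -43
LOAD 2   -> -43 -4
DUP      -> -43 -4 -4
POP      -> -43 -4
SUB      -> -39
PUSH 1   -> -39 1
NEG      -> -39 -1
SWAP     -> -1 -39
DUP      -> -1 -39 -39
DUP      -> -1 -39 -39 -39
SWAP     -> -1 -39 -39 -39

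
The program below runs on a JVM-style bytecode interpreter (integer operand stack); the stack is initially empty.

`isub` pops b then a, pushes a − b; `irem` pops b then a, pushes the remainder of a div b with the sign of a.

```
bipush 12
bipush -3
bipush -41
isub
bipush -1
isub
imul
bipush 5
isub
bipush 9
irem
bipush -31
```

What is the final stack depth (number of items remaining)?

bipush 12  : 12
bipush -3  : 12 -3
bipush -41 : 12 -3 -41
isub       : 12 38
bipush -1  : 12 38 -1
isub       : 12 39
imul       : 468
bipush 5   : 468 5
isub       : 463
bipush 9   : 463 9
irem       : 4
bipush -31 : 4 -31

2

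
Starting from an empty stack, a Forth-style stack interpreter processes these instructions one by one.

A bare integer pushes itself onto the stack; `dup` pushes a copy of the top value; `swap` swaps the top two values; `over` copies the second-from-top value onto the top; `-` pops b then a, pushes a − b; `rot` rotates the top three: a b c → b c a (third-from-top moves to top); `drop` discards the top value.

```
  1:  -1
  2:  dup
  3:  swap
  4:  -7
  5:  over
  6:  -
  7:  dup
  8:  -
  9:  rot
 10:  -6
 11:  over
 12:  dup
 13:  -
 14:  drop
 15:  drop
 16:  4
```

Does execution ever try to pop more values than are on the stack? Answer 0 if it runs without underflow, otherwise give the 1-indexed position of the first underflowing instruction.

0

-1   → -1
dup  → -1 -1
swap → -1 -1
-7   → -1 -1 -7
over → -1 -1 -7 -1
-    → -1 -1 -6
dup  → -1 -1 -6 -6
-    → -1 -1 0
rot  → -1 0 -1
-6   → -1 0 -1 -6
over → -1 0 -1 -6 -1
dup  → -1 0 -1 -6 -1 -1
-    → -1 0 -1 -6 0
drop → -1 0 -1 -6
drop → -1 0 -1
4    → -1 0 -1 4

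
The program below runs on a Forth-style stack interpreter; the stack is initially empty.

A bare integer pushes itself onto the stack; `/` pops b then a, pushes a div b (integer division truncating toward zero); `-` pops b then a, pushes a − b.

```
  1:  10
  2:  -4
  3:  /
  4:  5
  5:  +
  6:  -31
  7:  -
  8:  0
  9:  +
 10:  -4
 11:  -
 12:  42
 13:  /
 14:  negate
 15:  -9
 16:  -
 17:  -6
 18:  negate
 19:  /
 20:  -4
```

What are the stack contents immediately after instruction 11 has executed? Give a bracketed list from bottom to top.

[38]

10  : 10
-4  : 10 -4
/   : -2
5   : -2 5
+   : 3
-31 : 3 -31
-   : 34
0   : 34 0
+   : 34
-4  : 34 -4
-   : 38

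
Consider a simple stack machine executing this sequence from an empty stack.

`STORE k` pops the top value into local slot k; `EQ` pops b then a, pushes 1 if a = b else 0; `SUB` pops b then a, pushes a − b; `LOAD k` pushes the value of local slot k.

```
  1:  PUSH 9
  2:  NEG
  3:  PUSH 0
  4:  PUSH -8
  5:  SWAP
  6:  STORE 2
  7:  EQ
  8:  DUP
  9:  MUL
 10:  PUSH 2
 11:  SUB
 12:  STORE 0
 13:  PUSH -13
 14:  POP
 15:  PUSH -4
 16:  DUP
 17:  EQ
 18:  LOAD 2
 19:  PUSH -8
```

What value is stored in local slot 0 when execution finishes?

-2

PUSH 9    [9]
NEG       [-9]
PUSH 0    [-9, 0]
PUSH -8   [-9, 0, -8]
SWAP      [-9, -8, 0]
STORE 2   [-9, -8]
EQ        [0]
DUP       [0, 0]
MUL       [0]
PUSH 2    [0, 2]
SUB       [-2]
STORE 0   []
PUSH -13  [-13]
POP       []
PUSH -4   [-4]
DUP       [-4, -4]
EQ        [1]
LOAD 2    [1, 0]
PUSH -8   [1, 0, -8]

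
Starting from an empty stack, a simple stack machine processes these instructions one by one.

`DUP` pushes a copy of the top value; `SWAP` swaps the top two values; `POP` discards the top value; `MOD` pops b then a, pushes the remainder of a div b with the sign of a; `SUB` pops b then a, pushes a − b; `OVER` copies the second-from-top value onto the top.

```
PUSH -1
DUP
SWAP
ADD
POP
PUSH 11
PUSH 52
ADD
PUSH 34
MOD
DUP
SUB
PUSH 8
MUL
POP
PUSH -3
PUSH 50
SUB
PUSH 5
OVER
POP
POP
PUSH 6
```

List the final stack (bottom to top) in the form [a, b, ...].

PUSH -1  [-1]
DUP      [-1, -1]
SWAP     [-1, -1]
ADD      [-2]
POP      []
PUSH 11  [11]
PUSH 52  [11, 52]
ADD      [63]
PUSH 34  [63, 34]
MOD      [29]
DUP      [29, 29]
SUB      [0]
PUSH 8   [0, 8]
MUL      [0]
POP      []
PUSH -3  [-3]
PUSH 50  [-3, 50]
SUB      [-53]
PUSH 5   [-53, 5]
OVER     [-53, 5, -53]
POP      [-53, 5]
POP      [-53]
PUSH 6   [-53, 6]

[-53, 6]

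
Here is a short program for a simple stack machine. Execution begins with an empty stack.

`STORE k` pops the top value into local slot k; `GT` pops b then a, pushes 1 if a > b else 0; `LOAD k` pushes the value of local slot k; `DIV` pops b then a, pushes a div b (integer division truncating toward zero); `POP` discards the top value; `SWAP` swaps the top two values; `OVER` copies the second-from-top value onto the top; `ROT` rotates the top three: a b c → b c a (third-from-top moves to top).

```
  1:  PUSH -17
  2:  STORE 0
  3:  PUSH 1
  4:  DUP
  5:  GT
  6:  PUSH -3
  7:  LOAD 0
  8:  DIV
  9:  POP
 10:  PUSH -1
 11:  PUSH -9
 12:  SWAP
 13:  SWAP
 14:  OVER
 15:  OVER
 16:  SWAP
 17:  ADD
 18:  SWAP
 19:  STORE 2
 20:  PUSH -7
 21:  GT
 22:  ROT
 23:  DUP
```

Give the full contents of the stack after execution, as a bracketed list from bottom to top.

PUSH -17  -17
STORE 0   (empty)
PUSH 1    1
DUP       1 1
GT        0
PUSH -3   0 -3
LOAD 0    0 -3 -17
DIV       0 0
POP       0
PUSH -1   0 -1
PUSH -9   0 -1 -9
SWAP      0 -9 -1
SWAP      0 -1 -9
OVER      0 -1 -9 -1
OVER      0 -1 -9 -1 -9
SWAP      0 -1 -9 -9 -1
ADD       0 -1 -9 -10
SWAP      0 -1 -10 -9
STORE 2   0 -1 -10
PUSH -7   0 -1 -10 -7
GT        0 -1 0
ROT       -1 0 0
DUP       -1 0 0 0

[-1, 0, 0, 0]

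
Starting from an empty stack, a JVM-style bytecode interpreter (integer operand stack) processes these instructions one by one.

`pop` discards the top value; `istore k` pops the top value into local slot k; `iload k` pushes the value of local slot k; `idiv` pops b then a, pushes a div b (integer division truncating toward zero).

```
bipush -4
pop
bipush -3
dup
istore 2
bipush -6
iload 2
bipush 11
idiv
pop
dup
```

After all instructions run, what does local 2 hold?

-3

bipush -4 : [-4]
pop       : []
bipush -3 : [-3]
dup       : [-3, -3]
istore 2  : [-3]
bipush -6 : [-3, -6]
iload 2   : [-3, -6, -3]
bipush 11 : [-3, -6, -3, 11]
idiv      : [-3, -6, 0]
pop       : [-3, -6]
dup       : [-3, -6, -6]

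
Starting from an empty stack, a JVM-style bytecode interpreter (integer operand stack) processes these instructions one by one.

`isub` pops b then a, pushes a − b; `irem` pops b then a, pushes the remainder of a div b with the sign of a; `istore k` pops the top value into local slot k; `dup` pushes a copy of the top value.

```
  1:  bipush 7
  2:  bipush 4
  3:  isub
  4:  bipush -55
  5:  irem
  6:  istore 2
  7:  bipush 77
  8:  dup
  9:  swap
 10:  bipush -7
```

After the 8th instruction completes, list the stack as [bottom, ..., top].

bipush 7   : [7]
bipush 4   : [7, 4]
isub       : [3]
bipush -55 : [3, -55]
irem       : [3]
istore 2   : []
bipush 77  : [77]
dup        : [77, 77]

[77, 77]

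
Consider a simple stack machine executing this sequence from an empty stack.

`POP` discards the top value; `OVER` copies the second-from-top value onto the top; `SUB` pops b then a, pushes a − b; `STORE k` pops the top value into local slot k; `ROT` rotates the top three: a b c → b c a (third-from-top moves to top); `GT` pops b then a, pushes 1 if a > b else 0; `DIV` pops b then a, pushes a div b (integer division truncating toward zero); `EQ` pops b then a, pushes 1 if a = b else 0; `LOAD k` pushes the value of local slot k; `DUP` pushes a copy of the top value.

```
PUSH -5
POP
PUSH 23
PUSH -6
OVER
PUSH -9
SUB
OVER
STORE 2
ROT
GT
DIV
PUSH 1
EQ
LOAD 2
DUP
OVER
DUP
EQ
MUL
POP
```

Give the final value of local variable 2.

PUSH -5 → -5
POP     → (empty)
PUSH 23 → 23
PUSH -6 → 23 -6
OVER    → 23 -6 23
PUSH -9 → 23 -6 23 -9
SUB     → 23 -6 32
OVER    → 23 -6 32 -6
STORE 2 → 23 -6 32
ROT     → -6 32 23
GT      → -6 1
DIV     → -6
PUSH 1  → -6 1
EQ      → 0
LOAD 2  → 0 -6
DUP     → 0 -6 -6
OVER    → 0 -6 -6 -6
DUP     → 0 -6 -6 -6 -6
EQ      → 0 -6 -6 1
MUL     → 0 -6 -6
POP     → 0 -6

-6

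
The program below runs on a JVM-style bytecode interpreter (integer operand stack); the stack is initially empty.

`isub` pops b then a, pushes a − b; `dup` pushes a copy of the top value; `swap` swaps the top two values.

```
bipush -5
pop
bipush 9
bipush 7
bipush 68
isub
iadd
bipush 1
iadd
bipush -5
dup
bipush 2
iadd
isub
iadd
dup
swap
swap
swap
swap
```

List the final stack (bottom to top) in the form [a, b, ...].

[-53, -53]

bipush -5 : -5
pop       : (empty)
bipush 9  : 9
bipush 7  : 9 7
bipush 68 : 9 7 68
isub      : 9 -61
iadd      : -52
bipush 1  : -52 1
iadd      : -51
bipush -5 : -51 -5
dup       : -51 -5 -5
bipush 2  : -51 -5 -5 2
iadd      : -51 -5 -3
isub      : -51 -2
iadd      : -53
dup       : -53 -53
swap      : -53 -53
swap      : -53 -53
swap      : -53 -53
swap      : -53 -53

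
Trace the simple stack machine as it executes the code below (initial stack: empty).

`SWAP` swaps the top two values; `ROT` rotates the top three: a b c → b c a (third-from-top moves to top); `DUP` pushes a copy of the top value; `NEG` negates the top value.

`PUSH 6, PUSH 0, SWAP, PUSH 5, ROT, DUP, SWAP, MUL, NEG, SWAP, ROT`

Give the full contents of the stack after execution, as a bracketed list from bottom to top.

[0, 5, 6]

PUSH 6 → [6]
PUSH 0 → [6, 0]
SWAP   → [0, 6]
PUSH 5 → [0, 6, 5]
ROT    → [6, 5, 0]
DUP    → [6, 5, 0, 0]
SWAP   → [6, 5, 0, 0]
MUL    → [6, 5, 0]
NEG    → [6, 5, 0]
SWAP   → [6, 0, 5]
ROT    → [0, 5, 6]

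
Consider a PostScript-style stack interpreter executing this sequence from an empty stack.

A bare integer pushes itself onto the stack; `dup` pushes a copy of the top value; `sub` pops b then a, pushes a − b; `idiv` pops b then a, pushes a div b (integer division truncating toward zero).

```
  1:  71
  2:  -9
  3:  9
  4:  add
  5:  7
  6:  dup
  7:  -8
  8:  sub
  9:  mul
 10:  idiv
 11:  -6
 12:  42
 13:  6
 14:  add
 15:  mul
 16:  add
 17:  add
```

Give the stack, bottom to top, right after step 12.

71    71
-9    71 -9
9     71 -9 9
add   71 0
7     71 0 7
dup   71 0 7 7
-8    71 0 7 7 -8
sub   71 0 7 15
mul   71 0 105
idiv  71 0
-6    71 0 -6
42    71 0 -6 42

[71, 0, -6, 42]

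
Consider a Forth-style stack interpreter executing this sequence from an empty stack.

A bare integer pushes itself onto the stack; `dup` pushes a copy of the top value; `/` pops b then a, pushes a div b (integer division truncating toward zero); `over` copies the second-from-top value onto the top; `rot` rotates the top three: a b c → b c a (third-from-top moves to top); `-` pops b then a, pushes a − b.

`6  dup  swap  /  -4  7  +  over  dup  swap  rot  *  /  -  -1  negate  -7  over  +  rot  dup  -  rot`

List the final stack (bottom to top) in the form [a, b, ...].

[-6, 0, 1]

6      -> 6
dup    -> 6 6
swap   -> 6 6
/      -> 1
-4     -> 1 -4
7      -> 1 -4 7
+      -> 1 3
over   -> 1 3 1
dup    -> 1 3 1 1
swap   -> 1 3 1 1
rot    -> 1 1 1 3
*      -> 1 1 3
/      -> 1 0
-      -> 1
-1     -> 1 -1
negate -> 1 1
-7     -> 1 1 -7
over   -> 1 1 -7 1
+      -> 1 1 -6
rot    -> 1 -6 1
dup    -> 1 -6 1 1
-      -> 1 -6 0
rot    -> -6 0 1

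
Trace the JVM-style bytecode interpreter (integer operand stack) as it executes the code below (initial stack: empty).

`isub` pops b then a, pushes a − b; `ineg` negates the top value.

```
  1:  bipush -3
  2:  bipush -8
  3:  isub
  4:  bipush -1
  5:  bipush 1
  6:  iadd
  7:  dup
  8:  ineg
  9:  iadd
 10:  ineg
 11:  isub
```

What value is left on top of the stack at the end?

bipush -3 -> -3
bipush -8 -> -3 -8
isub      -> 5
bipush -1 -> 5 -1
bipush 1  -> 5 -1 1
iadd      -> 5 0
dup       -> 5 0 0
ineg      -> 5 0 0
iadd      -> 5 0
ineg      -> 5 0
isub      -> 5

5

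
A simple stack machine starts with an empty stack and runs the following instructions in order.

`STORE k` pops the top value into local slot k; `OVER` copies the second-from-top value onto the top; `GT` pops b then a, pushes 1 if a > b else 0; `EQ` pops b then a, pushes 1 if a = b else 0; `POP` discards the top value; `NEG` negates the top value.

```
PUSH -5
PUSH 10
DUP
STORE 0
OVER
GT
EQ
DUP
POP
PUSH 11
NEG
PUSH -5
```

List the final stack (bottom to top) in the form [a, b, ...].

[0, -11, -5]

PUSH -5 -> [-5]
PUSH 10 -> [-5, 10]
DUP     -> [-5, 10, 10]
STORE 0 -> [-5, 10]
OVER    -> [-5, 10, -5]
GT      -> [-5, 1]
EQ      -> [0]
DUP     -> [0, 0]
POP     -> [0]
PUSH 11 -> [0, 11]
NEG     -> [0, -11]
PUSH -5 -> [0, -11, -5]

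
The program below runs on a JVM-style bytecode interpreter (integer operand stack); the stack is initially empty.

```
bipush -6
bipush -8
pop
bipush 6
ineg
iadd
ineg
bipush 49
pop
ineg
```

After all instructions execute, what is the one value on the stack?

bipush -6 -> -6
bipush -8 -> -6 -8
pop       -> -6
bipush 6  -> -6 6
ineg      -> -6 -6
iadd      -> -12
ineg      -> 12
bipush 49 -> 12 49
pop       -> 12
ineg      -> -12

-12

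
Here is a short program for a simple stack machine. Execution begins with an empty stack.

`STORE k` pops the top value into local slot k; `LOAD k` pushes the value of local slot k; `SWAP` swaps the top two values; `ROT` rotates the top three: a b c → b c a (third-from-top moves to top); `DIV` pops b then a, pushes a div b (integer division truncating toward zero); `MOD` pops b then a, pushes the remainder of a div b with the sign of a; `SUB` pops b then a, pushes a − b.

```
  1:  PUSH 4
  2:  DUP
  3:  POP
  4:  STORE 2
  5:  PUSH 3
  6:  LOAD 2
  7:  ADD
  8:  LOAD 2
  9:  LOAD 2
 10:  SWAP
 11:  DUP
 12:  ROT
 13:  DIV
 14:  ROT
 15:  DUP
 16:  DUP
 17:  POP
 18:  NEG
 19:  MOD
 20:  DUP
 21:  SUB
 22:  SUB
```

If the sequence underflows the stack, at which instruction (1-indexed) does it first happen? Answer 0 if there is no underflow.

PUSH 4  -> 4
DUP     -> 4 4
POP     -> 4
STORE 2 -> (empty)
PUSH 3  -> 3
LOAD 2  -> 3 4
ADD     -> 7
LOAD 2  -> 7 4
LOAD 2  -> 7 4 4
SWAP    -> 7 4 4
DUP     -> 7 4 4 4
ROT     -> 7 4 4 4
DIV     -> 7 4 1
ROT     -> 4 1 7
DUP     -> 4 1 7 7
DUP     -> 4 1 7 7 7
POP     -> 4 1 7 7
NEG     -> 4 1 7 -7
MOD     -> 4 1 0
DUP     -> 4 1 0 0
SUB     -> 4 1 0
SUB     -> 4 1

0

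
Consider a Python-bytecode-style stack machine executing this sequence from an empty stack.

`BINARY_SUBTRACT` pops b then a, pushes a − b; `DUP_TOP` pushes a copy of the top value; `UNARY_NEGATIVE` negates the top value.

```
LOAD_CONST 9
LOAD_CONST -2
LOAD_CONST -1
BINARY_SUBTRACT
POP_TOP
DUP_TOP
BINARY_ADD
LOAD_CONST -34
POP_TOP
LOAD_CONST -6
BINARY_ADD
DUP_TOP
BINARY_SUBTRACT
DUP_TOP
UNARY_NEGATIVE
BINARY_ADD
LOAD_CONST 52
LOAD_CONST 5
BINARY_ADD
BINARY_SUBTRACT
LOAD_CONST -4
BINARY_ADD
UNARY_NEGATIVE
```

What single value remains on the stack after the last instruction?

61

LOAD_CONST 9     9
LOAD_CONST -2    9 -2
LOAD_CONST -1    9 -2 -1
BINARY_SUBTRACT  9 -1
POP_TOP          9
DUP_TOP          9 9
BINARY_ADD       18
LOAD_CONST -34   18 -34
POP_TOP          18
LOAD_CONST -6    18 -6
BINARY_ADD       12
DUP_TOP          12 12
BINARY_SUBTRACT  0
DUP_TOP          0 0
UNARY_NEGATIVE   0 0
BINARY_ADD       0
LOAD_CONST 52    0 52
LOAD_CONST 5     0 52 5
BINARY_ADD       0 57
BINARY_SUBTRACT  -57
LOAD_CONST -4    -57 -4
BINARY_ADD       -61
UNARY_NEGATIVE   61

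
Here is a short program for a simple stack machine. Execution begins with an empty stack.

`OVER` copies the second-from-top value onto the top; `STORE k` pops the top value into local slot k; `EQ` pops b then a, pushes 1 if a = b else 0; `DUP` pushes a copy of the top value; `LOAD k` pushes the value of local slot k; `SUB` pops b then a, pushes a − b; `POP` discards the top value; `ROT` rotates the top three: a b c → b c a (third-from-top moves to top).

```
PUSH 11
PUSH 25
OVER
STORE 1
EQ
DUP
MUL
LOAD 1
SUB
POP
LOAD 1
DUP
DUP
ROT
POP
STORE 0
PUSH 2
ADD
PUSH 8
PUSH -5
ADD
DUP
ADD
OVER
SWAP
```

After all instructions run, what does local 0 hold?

PUSH 11  11
PUSH 25  11 25
OVER     11 25 11
STORE 1  11 25
EQ       0
DUP      0 0
MUL      0
LOAD 1   0 11
SUB      -11
POP      (empty)
LOAD 1   11
DUP      11 11
DUP      11 11 11
ROT      11 11 11
POP      11 11
STORE 0  11
PUSH 2   11 2
ADD      13
PUSH 8   13 8
PUSH -5  13 8 -5
ADD      13 3
DUP      13 3 3
ADD      13 6
OVER     13 6 13
SWAP     13 13 6

11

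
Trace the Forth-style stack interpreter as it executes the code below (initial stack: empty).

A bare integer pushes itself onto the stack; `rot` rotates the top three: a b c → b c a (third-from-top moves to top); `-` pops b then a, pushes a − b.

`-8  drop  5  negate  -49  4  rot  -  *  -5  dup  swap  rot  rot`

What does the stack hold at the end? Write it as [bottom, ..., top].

[-5, -441, -5]

-8      -8
drop    (empty)
5       5
negate  -5
-49     -5 -49
4       -5 -49 4
rot     -49 4 -5
-       -49 9
*       -441
-5      -441 -5
dup     -441 -5 -5
swap    -441 -5 -5
rot     -5 -5 -441
rot     -5 -441 -5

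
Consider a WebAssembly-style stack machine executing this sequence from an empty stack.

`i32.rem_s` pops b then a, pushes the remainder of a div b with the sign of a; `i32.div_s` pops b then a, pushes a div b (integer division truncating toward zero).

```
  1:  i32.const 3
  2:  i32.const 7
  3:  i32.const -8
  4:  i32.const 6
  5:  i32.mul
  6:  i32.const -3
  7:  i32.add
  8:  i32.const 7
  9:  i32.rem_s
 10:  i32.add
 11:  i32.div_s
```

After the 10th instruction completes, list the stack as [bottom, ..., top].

i32.const 3  -> [3]
i32.const 7  -> [3, 7]
i32.const -8 -> [3, 7, -8]
i32.const 6  -> [3, 7, -8, 6]
i32.mul      -> [3, 7, -48]
i32.const -3 -> [3, 7, -48, -3]
i32.add      -> [3, 7, -51]
i32.const 7  -> [3, 7, -51, 7]
i32.rem_s    -> [3, 7, -2]
i32.add      -> [3, 5]

[3, 5]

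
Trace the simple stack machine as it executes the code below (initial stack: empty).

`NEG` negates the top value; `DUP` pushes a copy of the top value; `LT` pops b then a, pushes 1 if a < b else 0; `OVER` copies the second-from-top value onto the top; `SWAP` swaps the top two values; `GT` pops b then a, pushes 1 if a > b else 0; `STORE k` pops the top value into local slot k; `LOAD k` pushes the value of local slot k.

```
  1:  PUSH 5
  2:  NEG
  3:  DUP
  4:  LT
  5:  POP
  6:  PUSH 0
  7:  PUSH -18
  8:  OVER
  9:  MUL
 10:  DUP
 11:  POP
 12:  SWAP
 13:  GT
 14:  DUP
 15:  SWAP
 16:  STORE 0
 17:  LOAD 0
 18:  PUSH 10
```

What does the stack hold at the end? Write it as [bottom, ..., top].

PUSH 5   -> 5
NEG      -> -5
DUP      -> -5 -5
LT       -> 0
POP      -> (empty)
PUSH 0   -> 0
PUSH -18 -> 0 -18
OVER     -> 0 -18 0
MUL      -> 0 0
DUP      -> 0 0 0
POP      -> 0 0
SWAP     -> 0 0
GT       -> 0
DUP      -> 0 0
SWAP     -> 0 0
STORE 0  -> 0
LOAD 0   -> 0 0
PUSH 10  -> 0 0 10

[0, 0, 10]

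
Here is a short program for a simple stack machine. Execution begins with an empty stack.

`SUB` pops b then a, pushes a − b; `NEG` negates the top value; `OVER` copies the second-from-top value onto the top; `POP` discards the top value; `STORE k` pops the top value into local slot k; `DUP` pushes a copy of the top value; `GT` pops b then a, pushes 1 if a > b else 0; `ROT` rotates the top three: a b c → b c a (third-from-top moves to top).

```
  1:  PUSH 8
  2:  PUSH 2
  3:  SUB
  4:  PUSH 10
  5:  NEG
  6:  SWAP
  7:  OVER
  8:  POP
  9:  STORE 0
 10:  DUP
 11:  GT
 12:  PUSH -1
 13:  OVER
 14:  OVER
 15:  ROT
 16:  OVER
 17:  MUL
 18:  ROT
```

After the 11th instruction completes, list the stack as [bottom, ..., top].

PUSH 8  → 8
PUSH 2  → 8 2
SUB     → 6
PUSH 10 → 6 10
NEG     → 6 -10
SWAP    → -10 6
OVER    → -10 6 -10
POP     → -10 6
STORE 0 → -10
DUP     → -10 -10
GT      → 0

[0]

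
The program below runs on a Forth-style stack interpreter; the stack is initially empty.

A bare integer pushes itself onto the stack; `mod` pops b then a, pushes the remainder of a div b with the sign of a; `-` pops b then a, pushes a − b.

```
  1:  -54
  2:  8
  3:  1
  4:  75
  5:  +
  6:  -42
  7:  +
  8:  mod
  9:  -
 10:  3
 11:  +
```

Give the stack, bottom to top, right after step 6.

-54  -54
8    -54 8
1    -54 8 1
75   -54 8 1 75
+    -54 8 76
-42  -54 8 76 -42

[-54, 8, 76, -42]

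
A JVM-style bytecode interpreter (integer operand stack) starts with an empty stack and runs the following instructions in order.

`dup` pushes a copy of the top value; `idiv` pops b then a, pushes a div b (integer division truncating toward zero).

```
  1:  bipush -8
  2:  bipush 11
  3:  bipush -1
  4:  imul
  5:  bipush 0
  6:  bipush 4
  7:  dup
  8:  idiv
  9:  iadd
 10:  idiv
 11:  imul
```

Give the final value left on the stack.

88

bipush -8 : [-8]
bipush 11 : [-8, 11]
bipush -1 : [-8, 11, -1]
imul      : [-8, -11]
bipush 0  : [-8, -11, 0]
bipush 4  : [-8, -11, 0, 4]
dup       : [-8, -11, 0, 4, 4]
idiv      : [-8, -11, 0, 1]
iadd      : [-8, -11, 1]
idiv      : [-8, -11]
imul      : [88]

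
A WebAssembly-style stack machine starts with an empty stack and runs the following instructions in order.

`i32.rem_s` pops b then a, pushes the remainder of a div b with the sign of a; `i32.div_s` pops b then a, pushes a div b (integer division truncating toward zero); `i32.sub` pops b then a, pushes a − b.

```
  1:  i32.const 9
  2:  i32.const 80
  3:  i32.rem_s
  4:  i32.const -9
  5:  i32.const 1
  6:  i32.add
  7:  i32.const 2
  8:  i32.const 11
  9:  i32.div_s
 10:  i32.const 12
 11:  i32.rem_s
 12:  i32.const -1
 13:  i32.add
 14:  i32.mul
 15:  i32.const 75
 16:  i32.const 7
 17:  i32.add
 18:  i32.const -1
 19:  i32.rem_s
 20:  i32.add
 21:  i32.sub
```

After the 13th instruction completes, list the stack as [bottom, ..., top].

i32.const 9   [9]
i32.const 80  [9, 80]
i32.rem_s     [9]
i32.const -9  [9, -9]
i32.const 1   [9, -9, 1]
i32.add       [9, -8]
i32.const 2   [9, -8, 2]
i32.const 11  [9, -8, 2, 11]
i32.div_s     [9, -8, 0]
i32.const 12  [9, -8, 0, 12]
i32.rem_s     [9, -8, 0]
i32.const -1  [9, -8, 0, -1]
i32.add       [9, -8, -1]

[9, -8, -1]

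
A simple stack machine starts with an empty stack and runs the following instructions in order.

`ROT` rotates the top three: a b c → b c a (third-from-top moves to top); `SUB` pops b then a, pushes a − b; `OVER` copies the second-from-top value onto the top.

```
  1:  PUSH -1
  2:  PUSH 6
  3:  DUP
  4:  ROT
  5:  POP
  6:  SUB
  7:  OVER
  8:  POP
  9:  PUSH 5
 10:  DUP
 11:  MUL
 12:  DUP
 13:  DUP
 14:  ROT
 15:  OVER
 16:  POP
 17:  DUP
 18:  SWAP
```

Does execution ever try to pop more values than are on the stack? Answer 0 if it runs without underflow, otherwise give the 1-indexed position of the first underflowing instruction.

7

PUSH -1 -> [-1]
PUSH 6  -> [-1, 6]
DUP     -> [-1, 6, 6]
ROT     -> [6, 6, -1]
POP     -> [6, 6]
SUB     -> [0]
OVER  — needs 2 operands, stack has 1 → underflow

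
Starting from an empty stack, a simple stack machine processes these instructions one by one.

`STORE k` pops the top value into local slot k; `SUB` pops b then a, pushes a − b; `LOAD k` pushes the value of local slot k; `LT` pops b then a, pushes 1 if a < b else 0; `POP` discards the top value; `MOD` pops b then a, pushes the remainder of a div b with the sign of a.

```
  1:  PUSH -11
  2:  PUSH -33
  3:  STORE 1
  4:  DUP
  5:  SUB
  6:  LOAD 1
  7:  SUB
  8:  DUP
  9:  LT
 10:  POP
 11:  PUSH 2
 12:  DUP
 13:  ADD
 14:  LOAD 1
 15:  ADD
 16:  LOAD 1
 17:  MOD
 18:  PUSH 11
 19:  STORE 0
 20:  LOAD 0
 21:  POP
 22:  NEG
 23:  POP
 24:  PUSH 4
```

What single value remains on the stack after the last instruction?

4

PUSH -11 : -11
PUSH -33 : -11 -33
STORE 1  : -11
DUP      : -11 -11
SUB      : 0
LOAD 1   : 0 -33
SUB      : 33
DUP      : 33 33
LT       : 0
POP      : (empty)
PUSH 2   : 2
DUP      : 2 2
ADD      : 4
LOAD 1   : 4 -33
ADD      : -29
LOAD 1   : -29 -33
MOD      : -29
PUSH 11  : -29 11
STORE 0  : -29
LOAD 0   : -29 11
POP      : -29
NEG      : 29
POP      : (empty)
PUSH 4   : 4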